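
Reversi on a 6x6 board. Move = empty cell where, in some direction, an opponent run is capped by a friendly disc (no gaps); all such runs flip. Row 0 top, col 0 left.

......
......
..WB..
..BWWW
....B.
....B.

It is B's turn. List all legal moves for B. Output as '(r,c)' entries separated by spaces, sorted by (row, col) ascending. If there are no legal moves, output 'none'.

(1,1): flips 2 -> legal
(1,2): flips 1 -> legal
(1,3): no bracket -> illegal
(2,1): flips 1 -> legal
(2,4): flips 1 -> legal
(2,5): no bracket -> illegal
(3,1): no bracket -> illegal
(4,2): no bracket -> illegal
(4,3): flips 1 -> legal
(4,5): flips 1 -> legal

Answer: (1,1) (1,2) (2,1) (2,4) (4,3) (4,5)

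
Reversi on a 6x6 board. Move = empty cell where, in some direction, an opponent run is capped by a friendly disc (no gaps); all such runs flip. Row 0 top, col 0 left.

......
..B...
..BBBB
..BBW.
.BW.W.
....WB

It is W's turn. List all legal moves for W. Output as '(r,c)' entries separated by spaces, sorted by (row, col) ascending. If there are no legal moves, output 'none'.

Answer: (0,1) (0,2) (1,1) (1,4) (1,5) (3,1) (4,0)

Derivation:
(0,1): flips 2 -> legal
(0,2): flips 3 -> legal
(0,3): no bracket -> illegal
(1,1): flips 2 -> legal
(1,3): no bracket -> illegal
(1,4): flips 1 -> legal
(1,5): flips 2 -> legal
(2,1): no bracket -> illegal
(3,0): no bracket -> illegal
(3,1): flips 2 -> legal
(3,5): no bracket -> illegal
(4,0): flips 1 -> legal
(4,3): no bracket -> illegal
(4,5): no bracket -> illegal
(5,0): no bracket -> illegal
(5,1): no bracket -> illegal
(5,2): no bracket -> illegal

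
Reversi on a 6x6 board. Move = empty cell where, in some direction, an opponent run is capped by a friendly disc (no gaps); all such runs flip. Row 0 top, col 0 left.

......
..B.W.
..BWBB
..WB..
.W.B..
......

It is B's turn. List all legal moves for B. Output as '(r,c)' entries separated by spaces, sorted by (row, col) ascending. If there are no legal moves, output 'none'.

(0,3): flips 1 -> legal
(0,4): flips 1 -> legal
(0,5): no bracket -> illegal
(1,3): flips 1 -> legal
(1,5): no bracket -> illegal
(2,1): flips 1 -> legal
(3,0): no bracket -> illegal
(3,1): flips 1 -> legal
(3,4): flips 1 -> legal
(4,0): no bracket -> illegal
(4,2): flips 1 -> legal
(5,0): no bracket -> illegal
(5,1): no bracket -> illegal
(5,2): no bracket -> illegal

Answer: (0,3) (0,4) (1,3) (2,1) (3,1) (3,4) (4,2)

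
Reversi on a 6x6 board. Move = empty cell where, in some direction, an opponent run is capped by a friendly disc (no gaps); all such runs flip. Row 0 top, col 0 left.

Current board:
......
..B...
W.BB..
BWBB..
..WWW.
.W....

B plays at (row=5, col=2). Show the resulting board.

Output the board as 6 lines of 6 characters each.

Answer: ......
..B...
W.BB..
BWBB..
..BWW.
.WB...

Derivation:
Place B at (5,2); scan 8 dirs for brackets.
Dir NW: first cell '.' (not opp) -> no flip
Dir N: opp run (4,2) capped by B -> flip
Dir NE: opp run (4,3), next='.' -> no flip
Dir W: opp run (5,1), next='.' -> no flip
Dir E: first cell '.' (not opp) -> no flip
Dir SW: edge -> no flip
Dir S: edge -> no flip
Dir SE: edge -> no flip
All flips: (4,2)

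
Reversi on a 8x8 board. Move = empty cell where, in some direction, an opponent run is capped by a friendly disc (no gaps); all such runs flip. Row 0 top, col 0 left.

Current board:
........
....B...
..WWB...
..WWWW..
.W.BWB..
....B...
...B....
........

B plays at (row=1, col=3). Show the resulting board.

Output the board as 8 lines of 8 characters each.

Place B at (1,3); scan 8 dirs for brackets.
Dir NW: first cell '.' (not opp) -> no flip
Dir N: first cell '.' (not opp) -> no flip
Dir NE: first cell '.' (not opp) -> no flip
Dir W: first cell '.' (not opp) -> no flip
Dir E: first cell 'B' (not opp) -> no flip
Dir SW: opp run (2,2), next='.' -> no flip
Dir S: opp run (2,3) (3,3) capped by B -> flip
Dir SE: first cell 'B' (not opp) -> no flip
All flips: (2,3) (3,3)

Answer: ........
...BB...
..WBB...
..WBWW..
.W.BWB..
....B...
...B....
........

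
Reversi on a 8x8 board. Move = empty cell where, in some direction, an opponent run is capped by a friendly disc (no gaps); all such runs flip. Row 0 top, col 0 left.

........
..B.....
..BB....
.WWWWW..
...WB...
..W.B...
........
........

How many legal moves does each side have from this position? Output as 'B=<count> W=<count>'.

-- B to move --
(2,0): no bracket -> illegal
(2,1): flips 2 -> legal
(2,4): flips 1 -> legal
(2,5): no bracket -> illegal
(2,6): flips 1 -> legal
(3,0): no bracket -> illegal
(3,6): no bracket -> illegal
(4,0): flips 1 -> legal
(4,1): flips 1 -> legal
(4,2): flips 2 -> legal
(4,5): flips 1 -> legal
(4,6): no bracket -> illegal
(5,1): no bracket -> illegal
(5,3): flips 2 -> legal
(6,1): no bracket -> illegal
(6,2): no bracket -> illegal
(6,3): no bracket -> illegal
B mobility = 8
-- W to move --
(0,1): flips 2 -> legal
(0,2): flips 2 -> legal
(0,3): no bracket -> illegal
(1,1): flips 1 -> legal
(1,3): flips 2 -> legal
(1,4): flips 1 -> legal
(2,1): no bracket -> illegal
(2,4): no bracket -> illegal
(4,5): flips 1 -> legal
(5,3): flips 1 -> legal
(5,5): flips 1 -> legal
(6,3): no bracket -> illegal
(6,4): flips 2 -> legal
(6,5): flips 1 -> legal
W mobility = 10

Answer: B=8 W=10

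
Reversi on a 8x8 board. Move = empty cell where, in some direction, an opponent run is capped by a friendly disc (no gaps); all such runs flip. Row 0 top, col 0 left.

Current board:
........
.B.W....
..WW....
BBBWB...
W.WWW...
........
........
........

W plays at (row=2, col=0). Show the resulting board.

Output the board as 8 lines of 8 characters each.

Answer: ........
.B.W....
W.WW....
WWBWB...
W.WWW...
........
........
........

Derivation:
Place W at (2,0); scan 8 dirs for brackets.
Dir NW: edge -> no flip
Dir N: first cell '.' (not opp) -> no flip
Dir NE: opp run (1,1), next='.' -> no flip
Dir W: edge -> no flip
Dir E: first cell '.' (not opp) -> no flip
Dir SW: edge -> no flip
Dir S: opp run (3,0) capped by W -> flip
Dir SE: opp run (3,1) capped by W -> flip
All flips: (3,0) (3,1)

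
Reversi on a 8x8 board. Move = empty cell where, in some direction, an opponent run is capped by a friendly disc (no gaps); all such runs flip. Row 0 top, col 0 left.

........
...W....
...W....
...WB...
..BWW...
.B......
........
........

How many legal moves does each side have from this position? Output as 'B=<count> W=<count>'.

Answer: B=6 W=6

Derivation:
-- B to move --
(0,2): no bracket -> illegal
(0,3): no bracket -> illegal
(0,4): no bracket -> illegal
(1,2): flips 1 -> legal
(1,4): no bracket -> illegal
(2,2): no bracket -> illegal
(2,4): flips 1 -> legal
(3,2): flips 1 -> legal
(3,5): no bracket -> illegal
(4,5): flips 2 -> legal
(5,2): flips 1 -> legal
(5,3): no bracket -> illegal
(5,4): flips 1 -> legal
(5,5): no bracket -> illegal
B mobility = 6
-- W to move --
(2,4): flips 1 -> legal
(2,5): flips 1 -> legal
(3,1): no bracket -> illegal
(3,2): no bracket -> illegal
(3,5): flips 1 -> legal
(4,0): no bracket -> illegal
(4,1): flips 1 -> legal
(4,5): flips 1 -> legal
(5,0): no bracket -> illegal
(5,2): no bracket -> illegal
(5,3): no bracket -> illegal
(6,0): flips 2 -> legal
(6,1): no bracket -> illegal
(6,2): no bracket -> illegal
W mobility = 6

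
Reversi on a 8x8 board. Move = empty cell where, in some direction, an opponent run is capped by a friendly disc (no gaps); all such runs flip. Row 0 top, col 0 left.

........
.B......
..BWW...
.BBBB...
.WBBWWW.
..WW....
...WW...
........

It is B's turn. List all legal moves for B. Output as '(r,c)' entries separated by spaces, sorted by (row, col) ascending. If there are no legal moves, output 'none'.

Answer: (1,2) (1,3) (1,4) (1,5) (2,5) (4,0) (4,7) (5,0) (5,1) (5,4) (5,5) (5,6) (6,1) (6,2) (7,3) (7,5)

Derivation:
(1,2): flips 1 -> legal
(1,3): flips 1 -> legal
(1,4): flips 2 -> legal
(1,5): flips 1 -> legal
(2,5): flips 2 -> legal
(3,0): no bracket -> illegal
(3,5): no bracket -> illegal
(3,6): no bracket -> illegal
(3,7): no bracket -> illegal
(4,0): flips 1 -> legal
(4,7): flips 3 -> legal
(5,0): flips 1 -> legal
(5,1): flips 1 -> legal
(5,4): flips 1 -> legal
(5,5): flips 1 -> legal
(5,6): flips 1 -> legal
(5,7): no bracket -> illegal
(6,1): flips 1 -> legal
(6,2): flips 1 -> legal
(6,5): no bracket -> illegal
(7,2): no bracket -> illegal
(7,3): flips 2 -> legal
(7,4): no bracket -> illegal
(7,5): flips 2 -> legal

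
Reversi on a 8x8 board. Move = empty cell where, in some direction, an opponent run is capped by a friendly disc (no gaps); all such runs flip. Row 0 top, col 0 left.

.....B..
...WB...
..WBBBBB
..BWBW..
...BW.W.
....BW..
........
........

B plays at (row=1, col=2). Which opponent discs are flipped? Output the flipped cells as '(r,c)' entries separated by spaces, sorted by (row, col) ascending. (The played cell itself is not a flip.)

Answer: (1,3) (2,2)

Derivation:
Dir NW: first cell '.' (not opp) -> no flip
Dir N: first cell '.' (not opp) -> no flip
Dir NE: first cell '.' (not opp) -> no flip
Dir W: first cell '.' (not opp) -> no flip
Dir E: opp run (1,3) capped by B -> flip
Dir SW: first cell '.' (not opp) -> no flip
Dir S: opp run (2,2) capped by B -> flip
Dir SE: first cell 'B' (not opp) -> no flip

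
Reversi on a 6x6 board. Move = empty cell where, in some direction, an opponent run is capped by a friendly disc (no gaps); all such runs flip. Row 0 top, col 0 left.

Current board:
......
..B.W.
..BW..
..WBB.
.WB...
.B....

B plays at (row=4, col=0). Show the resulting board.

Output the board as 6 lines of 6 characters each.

Place B at (4,0); scan 8 dirs for brackets.
Dir NW: edge -> no flip
Dir N: first cell '.' (not opp) -> no flip
Dir NE: first cell '.' (not opp) -> no flip
Dir W: edge -> no flip
Dir E: opp run (4,1) capped by B -> flip
Dir SW: edge -> no flip
Dir S: first cell '.' (not opp) -> no flip
Dir SE: first cell 'B' (not opp) -> no flip
All flips: (4,1)

Answer: ......
..B.W.
..BW..
..WBB.
BBB...
.B....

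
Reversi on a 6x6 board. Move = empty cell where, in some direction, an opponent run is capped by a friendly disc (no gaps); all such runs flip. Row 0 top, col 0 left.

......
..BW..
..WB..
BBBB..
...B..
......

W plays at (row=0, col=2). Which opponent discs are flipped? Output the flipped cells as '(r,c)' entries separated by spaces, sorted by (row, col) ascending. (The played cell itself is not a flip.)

Dir NW: edge -> no flip
Dir N: edge -> no flip
Dir NE: edge -> no flip
Dir W: first cell '.' (not opp) -> no flip
Dir E: first cell '.' (not opp) -> no flip
Dir SW: first cell '.' (not opp) -> no flip
Dir S: opp run (1,2) capped by W -> flip
Dir SE: first cell 'W' (not opp) -> no flip

Answer: (1,2)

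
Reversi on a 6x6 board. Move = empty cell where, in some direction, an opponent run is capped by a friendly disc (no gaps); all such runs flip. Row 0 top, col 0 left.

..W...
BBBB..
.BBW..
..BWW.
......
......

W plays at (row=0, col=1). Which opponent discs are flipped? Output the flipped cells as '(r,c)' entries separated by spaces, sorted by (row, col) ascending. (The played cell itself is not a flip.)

Answer: (1,2)

Derivation:
Dir NW: edge -> no flip
Dir N: edge -> no flip
Dir NE: edge -> no flip
Dir W: first cell '.' (not opp) -> no flip
Dir E: first cell 'W' (not opp) -> no flip
Dir SW: opp run (1,0), next=edge -> no flip
Dir S: opp run (1,1) (2,1), next='.' -> no flip
Dir SE: opp run (1,2) capped by W -> flip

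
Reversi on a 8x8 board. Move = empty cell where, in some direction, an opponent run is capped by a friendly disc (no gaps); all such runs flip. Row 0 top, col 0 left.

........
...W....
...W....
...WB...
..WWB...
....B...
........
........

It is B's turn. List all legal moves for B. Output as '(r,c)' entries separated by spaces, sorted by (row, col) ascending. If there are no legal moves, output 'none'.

Answer: (1,2) (2,2) (3,2) (4,1) (5,2)

Derivation:
(0,2): no bracket -> illegal
(0,3): no bracket -> illegal
(0,4): no bracket -> illegal
(1,2): flips 1 -> legal
(1,4): no bracket -> illegal
(2,2): flips 1 -> legal
(2,4): no bracket -> illegal
(3,1): no bracket -> illegal
(3,2): flips 2 -> legal
(4,1): flips 2 -> legal
(5,1): no bracket -> illegal
(5,2): flips 1 -> legal
(5,3): no bracket -> illegal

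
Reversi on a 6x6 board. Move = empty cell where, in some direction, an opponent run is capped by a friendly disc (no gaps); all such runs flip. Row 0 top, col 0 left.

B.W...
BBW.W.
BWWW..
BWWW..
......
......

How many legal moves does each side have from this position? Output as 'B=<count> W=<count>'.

Answer: B=8 W=1

Derivation:
-- B to move --
(0,1): no bracket -> illegal
(0,3): flips 2 -> legal
(0,4): no bracket -> illegal
(0,5): no bracket -> illegal
(1,3): flips 1 -> legal
(1,5): no bracket -> illegal
(2,4): flips 3 -> legal
(2,5): no bracket -> illegal
(3,4): flips 3 -> legal
(4,0): no bracket -> illegal
(4,1): flips 2 -> legal
(4,2): flips 1 -> legal
(4,3): flips 2 -> legal
(4,4): flips 2 -> legal
B mobility = 8
-- W to move --
(0,1): flips 1 -> legal
(4,0): no bracket -> illegal
(4,1): no bracket -> illegal
W mobility = 1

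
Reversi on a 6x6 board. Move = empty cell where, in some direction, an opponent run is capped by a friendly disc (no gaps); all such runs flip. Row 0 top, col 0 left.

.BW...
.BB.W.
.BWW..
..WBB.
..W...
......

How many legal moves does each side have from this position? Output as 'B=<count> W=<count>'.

Answer: B=7 W=8

Derivation:
-- B to move --
(0,3): flips 1 -> legal
(0,4): no bracket -> illegal
(0,5): no bracket -> illegal
(1,3): flips 1 -> legal
(1,5): no bracket -> illegal
(2,4): flips 2 -> legal
(2,5): no bracket -> illegal
(3,1): flips 1 -> legal
(4,1): no bracket -> illegal
(4,3): flips 1 -> legal
(5,1): flips 1 -> legal
(5,2): flips 3 -> legal
(5,3): no bracket -> illegal
B mobility = 7
-- W to move --
(0,0): flips 2 -> legal
(0,3): no bracket -> illegal
(1,0): flips 1 -> legal
(1,3): no bracket -> illegal
(2,0): flips 2 -> legal
(2,4): flips 1 -> legal
(2,5): no bracket -> illegal
(3,0): no bracket -> illegal
(3,1): no bracket -> illegal
(3,5): flips 2 -> legal
(4,3): flips 1 -> legal
(4,4): flips 1 -> legal
(4,5): flips 1 -> legal
W mobility = 8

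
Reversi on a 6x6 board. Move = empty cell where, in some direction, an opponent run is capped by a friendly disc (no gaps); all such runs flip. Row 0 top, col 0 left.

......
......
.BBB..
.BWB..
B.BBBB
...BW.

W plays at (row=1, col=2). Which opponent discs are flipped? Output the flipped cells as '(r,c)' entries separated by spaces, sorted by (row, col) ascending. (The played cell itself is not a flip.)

Answer: (2,2)

Derivation:
Dir NW: first cell '.' (not opp) -> no flip
Dir N: first cell '.' (not opp) -> no flip
Dir NE: first cell '.' (not opp) -> no flip
Dir W: first cell '.' (not opp) -> no flip
Dir E: first cell '.' (not opp) -> no flip
Dir SW: opp run (2,1), next='.' -> no flip
Dir S: opp run (2,2) capped by W -> flip
Dir SE: opp run (2,3), next='.' -> no flip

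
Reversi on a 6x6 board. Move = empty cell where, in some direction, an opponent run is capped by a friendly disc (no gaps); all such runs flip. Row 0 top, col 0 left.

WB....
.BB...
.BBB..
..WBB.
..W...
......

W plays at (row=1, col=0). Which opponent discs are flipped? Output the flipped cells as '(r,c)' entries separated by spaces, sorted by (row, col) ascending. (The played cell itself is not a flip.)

Dir NW: edge -> no flip
Dir N: first cell 'W' (not opp) -> no flip
Dir NE: opp run (0,1), next=edge -> no flip
Dir W: edge -> no flip
Dir E: opp run (1,1) (1,2), next='.' -> no flip
Dir SW: edge -> no flip
Dir S: first cell '.' (not opp) -> no flip
Dir SE: opp run (2,1) capped by W -> flip

Answer: (2,1)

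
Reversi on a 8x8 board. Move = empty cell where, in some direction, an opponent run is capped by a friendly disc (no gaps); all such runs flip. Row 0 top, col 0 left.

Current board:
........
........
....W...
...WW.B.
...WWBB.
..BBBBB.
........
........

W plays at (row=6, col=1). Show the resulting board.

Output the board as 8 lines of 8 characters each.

Place W at (6,1); scan 8 dirs for brackets.
Dir NW: first cell '.' (not opp) -> no flip
Dir N: first cell '.' (not opp) -> no flip
Dir NE: opp run (5,2) capped by W -> flip
Dir W: first cell '.' (not opp) -> no flip
Dir E: first cell '.' (not opp) -> no flip
Dir SW: first cell '.' (not opp) -> no flip
Dir S: first cell '.' (not opp) -> no flip
Dir SE: first cell '.' (not opp) -> no flip
All flips: (5,2)

Answer: ........
........
....W...
...WW.B.
...WWBB.
..WBBBB.
.W......
........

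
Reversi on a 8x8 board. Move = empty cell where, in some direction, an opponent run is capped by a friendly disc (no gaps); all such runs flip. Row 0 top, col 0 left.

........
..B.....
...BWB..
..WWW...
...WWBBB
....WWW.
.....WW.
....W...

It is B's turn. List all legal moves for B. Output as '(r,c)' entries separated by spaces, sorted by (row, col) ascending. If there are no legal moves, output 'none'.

(1,3): no bracket -> illegal
(1,4): no bracket -> illegal
(1,5): no bracket -> illegal
(2,1): no bracket -> illegal
(2,2): no bracket -> illegal
(3,1): no bracket -> illegal
(3,5): no bracket -> illegal
(4,1): flips 1 -> legal
(4,2): flips 2 -> legal
(5,2): flips 2 -> legal
(5,3): flips 2 -> legal
(5,7): no bracket -> illegal
(6,3): flips 1 -> legal
(6,4): flips 1 -> legal
(6,7): flips 1 -> legal
(7,3): no bracket -> illegal
(7,5): flips 2 -> legal
(7,6): flips 2 -> legal
(7,7): no bracket -> illegal

Answer: (4,1) (4,2) (5,2) (5,3) (6,3) (6,4) (6,7) (7,5) (7,6)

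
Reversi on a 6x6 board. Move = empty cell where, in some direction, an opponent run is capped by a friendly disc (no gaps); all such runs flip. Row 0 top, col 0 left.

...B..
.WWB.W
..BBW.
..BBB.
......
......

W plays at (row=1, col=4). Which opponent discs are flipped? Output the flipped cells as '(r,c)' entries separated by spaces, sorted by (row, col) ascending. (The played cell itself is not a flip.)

Answer: (1,3)

Derivation:
Dir NW: opp run (0,3), next=edge -> no flip
Dir N: first cell '.' (not opp) -> no flip
Dir NE: first cell '.' (not opp) -> no flip
Dir W: opp run (1,3) capped by W -> flip
Dir E: first cell 'W' (not opp) -> no flip
Dir SW: opp run (2,3) (3,2), next='.' -> no flip
Dir S: first cell 'W' (not opp) -> no flip
Dir SE: first cell '.' (not opp) -> no flip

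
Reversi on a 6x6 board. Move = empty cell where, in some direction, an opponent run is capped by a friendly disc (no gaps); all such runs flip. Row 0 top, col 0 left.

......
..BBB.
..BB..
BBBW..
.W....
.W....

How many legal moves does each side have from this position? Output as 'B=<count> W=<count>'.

Answer: B=5 W=4

Derivation:
-- B to move --
(2,4): no bracket -> illegal
(3,4): flips 1 -> legal
(4,0): no bracket -> illegal
(4,2): no bracket -> illegal
(4,3): flips 1 -> legal
(4,4): flips 1 -> legal
(5,0): flips 1 -> legal
(5,2): flips 1 -> legal
B mobility = 5
-- W to move --
(0,1): no bracket -> illegal
(0,2): no bracket -> illegal
(0,3): flips 2 -> legal
(0,4): no bracket -> illegal
(0,5): flips 3 -> legal
(1,1): flips 1 -> legal
(1,5): no bracket -> illegal
(2,0): no bracket -> illegal
(2,1): flips 1 -> legal
(2,4): no bracket -> illegal
(2,5): no bracket -> illegal
(3,4): no bracket -> illegal
(4,0): no bracket -> illegal
(4,2): no bracket -> illegal
(4,3): no bracket -> illegal
W mobility = 4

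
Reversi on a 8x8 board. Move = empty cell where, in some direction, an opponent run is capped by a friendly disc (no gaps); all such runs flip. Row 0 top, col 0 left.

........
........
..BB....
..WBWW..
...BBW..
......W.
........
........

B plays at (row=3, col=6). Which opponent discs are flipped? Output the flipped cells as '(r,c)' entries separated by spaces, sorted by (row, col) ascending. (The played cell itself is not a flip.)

Answer: (3,4) (3,5)

Derivation:
Dir NW: first cell '.' (not opp) -> no flip
Dir N: first cell '.' (not opp) -> no flip
Dir NE: first cell '.' (not opp) -> no flip
Dir W: opp run (3,5) (3,4) capped by B -> flip
Dir E: first cell '.' (not opp) -> no flip
Dir SW: opp run (4,5), next='.' -> no flip
Dir S: first cell '.' (not opp) -> no flip
Dir SE: first cell '.' (not opp) -> no flip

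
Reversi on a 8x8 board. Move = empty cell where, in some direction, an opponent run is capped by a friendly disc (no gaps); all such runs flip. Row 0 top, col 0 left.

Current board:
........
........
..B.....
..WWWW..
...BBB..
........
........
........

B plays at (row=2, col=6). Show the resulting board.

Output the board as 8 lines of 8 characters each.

Place B at (2,6); scan 8 dirs for brackets.
Dir NW: first cell '.' (not opp) -> no flip
Dir N: first cell '.' (not opp) -> no flip
Dir NE: first cell '.' (not opp) -> no flip
Dir W: first cell '.' (not opp) -> no flip
Dir E: first cell '.' (not opp) -> no flip
Dir SW: opp run (3,5) capped by B -> flip
Dir S: first cell '.' (not opp) -> no flip
Dir SE: first cell '.' (not opp) -> no flip
All flips: (3,5)

Answer: ........
........
..B...B.
..WWWB..
...BBB..
........
........
........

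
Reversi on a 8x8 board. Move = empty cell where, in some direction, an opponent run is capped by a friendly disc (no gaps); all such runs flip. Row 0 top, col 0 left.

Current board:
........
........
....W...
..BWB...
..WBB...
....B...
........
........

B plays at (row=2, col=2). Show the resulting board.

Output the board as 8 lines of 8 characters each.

Answer: ........
........
..B.W...
..BBB...
..WBB...
....B...
........
........

Derivation:
Place B at (2,2); scan 8 dirs for brackets.
Dir NW: first cell '.' (not opp) -> no flip
Dir N: first cell '.' (not opp) -> no flip
Dir NE: first cell '.' (not opp) -> no flip
Dir W: first cell '.' (not opp) -> no flip
Dir E: first cell '.' (not opp) -> no flip
Dir SW: first cell '.' (not opp) -> no flip
Dir S: first cell 'B' (not opp) -> no flip
Dir SE: opp run (3,3) capped by B -> flip
All flips: (3,3)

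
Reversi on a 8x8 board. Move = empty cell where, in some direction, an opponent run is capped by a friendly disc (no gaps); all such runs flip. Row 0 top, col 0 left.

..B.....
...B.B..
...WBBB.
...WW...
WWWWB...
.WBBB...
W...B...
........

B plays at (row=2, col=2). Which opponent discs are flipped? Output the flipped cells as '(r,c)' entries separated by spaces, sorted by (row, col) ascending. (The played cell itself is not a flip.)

Dir NW: first cell '.' (not opp) -> no flip
Dir N: first cell '.' (not opp) -> no flip
Dir NE: first cell 'B' (not opp) -> no flip
Dir W: first cell '.' (not opp) -> no flip
Dir E: opp run (2,3) capped by B -> flip
Dir SW: first cell '.' (not opp) -> no flip
Dir S: first cell '.' (not opp) -> no flip
Dir SE: opp run (3,3) capped by B -> flip

Answer: (2,3) (3,3)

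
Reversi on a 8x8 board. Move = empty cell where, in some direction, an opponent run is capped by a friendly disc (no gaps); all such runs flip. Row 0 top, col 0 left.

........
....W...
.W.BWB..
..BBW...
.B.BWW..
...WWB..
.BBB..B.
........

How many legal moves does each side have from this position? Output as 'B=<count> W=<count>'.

-- B to move --
(0,3): flips 1 -> legal
(0,4): no bracket -> illegal
(0,5): flips 1 -> legal
(1,0): flips 1 -> legal
(1,1): no bracket -> illegal
(1,2): no bracket -> illegal
(1,3): no bracket -> illegal
(1,5): flips 1 -> legal
(2,0): no bracket -> illegal
(2,2): no bracket -> illegal
(3,0): no bracket -> illegal
(3,1): no bracket -> illegal
(3,5): flips 4 -> legal
(3,6): flips 2 -> legal
(4,2): no bracket -> illegal
(4,6): flips 2 -> legal
(5,2): flips 2 -> legal
(5,6): flips 2 -> legal
(6,4): no bracket -> illegal
(6,5): flips 1 -> legal
B mobility = 10
-- W to move --
(1,2): flips 1 -> legal
(1,3): flips 3 -> legal
(1,5): no bracket -> illegal
(1,6): flips 1 -> legal
(2,2): flips 2 -> legal
(2,6): flips 1 -> legal
(3,0): no bracket -> illegal
(3,1): flips 2 -> legal
(3,5): no bracket -> illegal
(3,6): flips 1 -> legal
(4,0): no bracket -> illegal
(4,2): flips 2 -> legal
(4,6): no bracket -> illegal
(5,0): flips 3 -> legal
(5,1): no bracket -> illegal
(5,2): flips 1 -> legal
(5,6): flips 1 -> legal
(5,7): no bracket -> illegal
(6,0): no bracket -> illegal
(6,4): no bracket -> illegal
(6,5): flips 1 -> legal
(6,7): no bracket -> illegal
(7,0): no bracket -> illegal
(7,1): flips 1 -> legal
(7,2): flips 1 -> legal
(7,3): flips 1 -> legal
(7,4): no bracket -> illegal
(7,5): no bracket -> illegal
(7,6): no bracket -> illegal
(7,7): flips 2 -> legal
W mobility = 16

Answer: B=10 W=16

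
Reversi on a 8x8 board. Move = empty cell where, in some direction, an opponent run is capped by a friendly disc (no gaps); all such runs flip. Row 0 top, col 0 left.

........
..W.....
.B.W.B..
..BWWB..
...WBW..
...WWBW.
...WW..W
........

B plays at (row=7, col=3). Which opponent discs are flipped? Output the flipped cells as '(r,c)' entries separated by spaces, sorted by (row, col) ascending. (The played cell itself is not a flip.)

Dir NW: first cell '.' (not opp) -> no flip
Dir N: opp run (6,3) (5,3) (4,3) (3,3) (2,3), next='.' -> no flip
Dir NE: opp run (6,4) capped by B -> flip
Dir W: first cell '.' (not opp) -> no flip
Dir E: first cell '.' (not opp) -> no flip
Dir SW: edge -> no flip
Dir S: edge -> no flip
Dir SE: edge -> no flip

Answer: (6,4)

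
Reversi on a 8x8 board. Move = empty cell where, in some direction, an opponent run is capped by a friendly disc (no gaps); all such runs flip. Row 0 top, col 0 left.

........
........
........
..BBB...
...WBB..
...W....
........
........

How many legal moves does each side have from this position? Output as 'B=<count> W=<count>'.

Answer: B=5 W=5

Derivation:
-- B to move --
(4,2): flips 1 -> legal
(5,2): flips 1 -> legal
(5,4): flips 1 -> legal
(6,2): flips 1 -> legal
(6,3): flips 2 -> legal
(6,4): no bracket -> illegal
B mobility = 5
-- W to move --
(2,1): flips 1 -> legal
(2,2): no bracket -> illegal
(2,3): flips 1 -> legal
(2,4): no bracket -> illegal
(2,5): flips 1 -> legal
(3,1): no bracket -> illegal
(3,5): flips 1 -> legal
(3,6): no bracket -> illegal
(4,1): no bracket -> illegal
(4,2): no bracket -> illegal
(4,6): flips 2 -> legal
(5,4): no bracket -> illegal
(5,5): no bracket -> illegal
(5,6): no bracket -> illegal
W mobility = 5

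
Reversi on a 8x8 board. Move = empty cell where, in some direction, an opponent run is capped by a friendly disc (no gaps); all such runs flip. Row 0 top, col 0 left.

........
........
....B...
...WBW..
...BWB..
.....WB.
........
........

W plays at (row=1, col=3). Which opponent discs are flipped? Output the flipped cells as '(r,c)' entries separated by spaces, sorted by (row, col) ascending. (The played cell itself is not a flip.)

Answer: (2,4)

Derivation:
Dir NW: first cell '.' (not opp) -> no flip
Dir N: first cell '.' (not opp) -> no flip
Dir NE: first cell '.' (not opp) -> no flip
Dir W: first cell '.' (not opp) -> no flip
Dir E: first cell '.' (not opp) -> no flip
Dir SW: first cell '.' (not opp) -> no flip
Dir S: first cell '.' (not opp) -> no flip
Dir SE: opp run (2,4) capped by W -> flip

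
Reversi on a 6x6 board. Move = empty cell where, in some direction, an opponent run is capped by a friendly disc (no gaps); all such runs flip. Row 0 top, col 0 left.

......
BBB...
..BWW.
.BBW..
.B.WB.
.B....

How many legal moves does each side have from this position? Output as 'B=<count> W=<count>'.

Answer: B=5 W=7

Derivation:
-- B to move --
(1,3): no bracket -> illegal
(1,4): flips 1 -> legal
(1,5): no bracket -> illegal
(2,5): flips 2 -> legal
(3,4): flips 2 -> legal
(3,5): no bracket -> illegal
(4,2): flips 1 -> legal
(5,2): no bracket -> illegal
(5,3): no bracket -> illegal
(5,4): flips 1 -> legal
B mobility = 5
-- W to move --
(0,0): flips 2 -> legal
(0,1): flips 1 -> legal
(0,2): no bracket -> illegal
(0,3): no bracket -> illegal
(1,3): no bracket -> illegal
(2,0): no bracket -> illegal
(2,1): flips 2 -> legal
(3,0): flips 2 -> legal
(3,4): no bracket -> illegal
(3,5): no bracket -> illegal
(4,0): no bracket -> illegal
(4,2): no bracket -> illegal
(4,5): flips 1 -> legal
(5,0): flips 2 -> legal
(5,2): no bracket -> illegal
(5,3): no bracket -> illegal
(5,4): no bracket -> illegal
(5,5): flips 1 -> legal
W mobility = 7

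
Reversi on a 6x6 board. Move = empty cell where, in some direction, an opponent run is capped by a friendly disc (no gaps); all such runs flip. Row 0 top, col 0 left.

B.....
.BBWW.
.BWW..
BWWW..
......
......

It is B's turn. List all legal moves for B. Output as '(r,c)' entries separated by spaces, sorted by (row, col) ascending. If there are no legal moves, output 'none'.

Answer: (1,5) (2,4) (3,4) (4,1) (4,2) (4,3) (4,4)

Derivation:
(0,2): no bracket -> illegal
(0,3): no bracket -> illegal
(0,4): no bracket -> illegal
(0,5): no bracket -> illegal
(1,5): flips 2 -> legal
(2,0): no bracket -> illegal
(2,4): flips 2 -> legal
(2,5): no bracket -> illegal
(3,4): flips 4 -> legal
(4,0): no bracket -> illegal
(4,1): flips 1 -> legal
(4,2): flips 2 -> legal
(4,3): flips 1 -> legal
(4,4): flips 2 -> legal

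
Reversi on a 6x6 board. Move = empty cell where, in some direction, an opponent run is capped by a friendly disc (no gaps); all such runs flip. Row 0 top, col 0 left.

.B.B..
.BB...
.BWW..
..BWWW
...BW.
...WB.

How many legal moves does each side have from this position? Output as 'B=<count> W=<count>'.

-- B to move --
(1,3): flips 2 -> legal
(1,4): flips 1 -> legal
(2,4): flips 4 -> legal
(2,5): flips 1 -> legal
(3,1): no bracket -> illegal
(4,2): no bracket -> illegal
(4,5): flips 3 -> legal
(5,2): flips 1 -> legal
(5,5): flips 3 -> legal
B mobility = 7
-- W to move --
(0,0): flips 1 -> legal
(0,2): flips 1 -> legal
(0,4): no bracket -> illegal
(1,0): no bracket -> illegal
(1,3): no bracket -> illegal
(1,4): no bracket -> illegal
(2,0): flips 1 -> legal
(3,0): no bracket -> illegal
(3,1): flips 1 -> legal
(4,1): flips 1 -> legal
(4,2): flips 2 -> legal
(4,5): no bracket -> illegal
(5,2): flips 1 -> legal
(5,5): flips 1 -> legal
W mobility = 8

Answer: B=7 W=8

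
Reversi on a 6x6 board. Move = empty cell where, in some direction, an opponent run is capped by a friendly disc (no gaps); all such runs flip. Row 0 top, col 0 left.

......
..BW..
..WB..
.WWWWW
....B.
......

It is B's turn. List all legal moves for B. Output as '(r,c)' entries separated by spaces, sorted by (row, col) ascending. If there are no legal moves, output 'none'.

(0,2): no bracket -> illegal
(0,3): flips 1 -> legal
(0,4): no bracket -> illegal
(1,1): flips 2 -> legal
(1,4): flips 1 -> legal
(2,0): no bracket -> illegal
(2,1): flips 1 -> legal
(2,4): flips 1 -> legal
(2,5): no bracket -> illegal
(3,0): no bracket -> illegal
(4,0): no bracket -> illegal
(4,1): flips 1 -> legal
(4,2): flips 2 -> legal
(4,3): flips 1 -> legal
(4,5): flips 1 -> legal

Answer: (0,3) (1,1) (1,4) (2,1) (2,4) (4,1) (4,2) (4,3) (4,5)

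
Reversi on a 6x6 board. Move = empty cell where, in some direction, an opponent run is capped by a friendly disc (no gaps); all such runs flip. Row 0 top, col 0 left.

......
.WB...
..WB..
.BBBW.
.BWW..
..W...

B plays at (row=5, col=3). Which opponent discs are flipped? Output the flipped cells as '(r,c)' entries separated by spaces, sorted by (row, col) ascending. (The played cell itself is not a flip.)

Answer: (4,2) (4,3)

Derivation:
Dir NW: opp run (4,2) capped by B -> flip
Dir N: opp run (4,3) capped by B -> flip
Dir NE: first cell '.' (not opp) -> no flip
Dir W: opp run (5,2), next='.' -> no flip
Dir E: first cell '.' (not opp) -> no flip
Dir SW: edge -> no flip
Dir S: edge -> no flip
Dir SE: edge -> no flip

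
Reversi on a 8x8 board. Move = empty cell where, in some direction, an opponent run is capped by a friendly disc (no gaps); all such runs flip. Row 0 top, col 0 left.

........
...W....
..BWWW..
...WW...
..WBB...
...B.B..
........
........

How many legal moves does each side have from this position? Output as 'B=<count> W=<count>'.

Answer: B=7 W=9

Derivation:
-- B to move --
(0,2): no bracket -> illegal
(0,3): flips 3 -> legal
(0,4): flips 1 -> legal
(1,2): no bracket -> illegal
(1,4): flips 2 -> legal
(1,5): no bracket -> illegal
(1,6): flips 2 -> legal
(2,6): flips 3 -> legal
(3,1): flips 1 -> legal
(3,2): no bracket -> illegal
(3,5): no bracket -> illegal
(3,6): no bracket -> illegal
(4,1): flips 1 -> legal
(4,5): no bracket -> illegal
(5,1): no bracket -> illegal
(5,2): no bracket -> illegal
B mobility = 7
-- W to move --
(1,1): flips 1 -> legal
(1,2): no bracket -> illegal
(2,1): flips 1 -> legal
(3,1): flips 1 -> legal
(3,2): no bracket -> illegal
(3,5): no bracket -> illegal
(4,5): flips 2 -> legal
(4,6): no bracket -> illegal
(5,2): flips 1 -> legal
(5,4): flips 1 -> legal
(5,6): no bracket -> illegal
(6,2): no bracket -> illegal
(6,3): flips 2 -> legal
(6,4): flips 1 -> legal
(6,5): no bracket -> illegal
(6,6): flips 2 -> legal
W mobility = 9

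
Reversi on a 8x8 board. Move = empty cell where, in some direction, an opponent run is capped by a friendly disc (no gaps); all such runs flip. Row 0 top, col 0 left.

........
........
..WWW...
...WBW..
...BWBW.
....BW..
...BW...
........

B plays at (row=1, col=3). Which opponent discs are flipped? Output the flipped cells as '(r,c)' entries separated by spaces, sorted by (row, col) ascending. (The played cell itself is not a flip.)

Answer: (2,3) (3,3)

Derivation:
Dir NW: first cell '.' (not opp) -> no flip
Dir N: first cell '.' (not opp) -> no flip
Dir NE: first cell '.' (not opp) -> no flip
Dir W: first cell '.' (not opp) -> no flip
Dir E: first cell '.' (not opp) -> no flip
Dir SW: opp run (2,2), next='.' -> no flip
Dir S: opp run (2,3) (3,3) capped by B -> flip
Dir SE: opp run (2,4) (3,5) (4,6), next='.' -> no flip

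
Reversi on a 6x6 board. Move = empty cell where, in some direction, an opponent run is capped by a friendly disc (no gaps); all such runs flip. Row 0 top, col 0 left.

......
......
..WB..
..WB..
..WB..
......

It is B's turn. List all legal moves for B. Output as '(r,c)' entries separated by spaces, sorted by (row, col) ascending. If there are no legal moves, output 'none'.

(1,1): flips 1 -> legal
(1,2): no bracket -> illegal
(1,3): no bracket -> illegal
(2,1): flips 2 -> legal
(3,1): flips 1 -> legal
(4,1): flips 2 -> legal
(5,1): flips 1 -> legal
(5,2): no bracket -> illegal
(5,3): no bracket -> illegal

Answer: (1,1) (2,1) (3,1) (4,1) (5,1)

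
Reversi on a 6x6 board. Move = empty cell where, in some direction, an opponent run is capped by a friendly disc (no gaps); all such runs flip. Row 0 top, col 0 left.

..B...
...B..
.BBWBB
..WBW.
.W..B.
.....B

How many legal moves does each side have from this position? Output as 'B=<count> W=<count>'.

-- B to move --
(1,2): no bracket -> illegal
(1,4): no bracket -> illegal
(3,0): no bracket -> illegal
(3,1): flips 1 -> legal
(3,5): flips 1 -> legal
(4,0): no bracket -> illegal
(4,2): flips 1 -> legal
(4,3): flips 2 -> legal
(4,5): no bracket -> illegal
(5,0): no bracket -> illegal
(5,1): no bracket -> illegal
(5,2): no bracket -> illegal
B mobility = 4
-- W to move --
(0,1): no bracket -> illegal
(0,3): flips 1 -> legal
(0,4): no bracket -> illegal
(1,0): flips 1 -> legal
(1,1): no bracket -> illegal
(1,2): flips 1 -> legal
(1,4): flips 1 -> legal
(1,5): no bracket -> illegal
(2,0): flips 2 -> legal
(3,0): no bracket -> illegal
(3,1): no bracket -> illegal
(3,5): no bracket -> illegal
(4,2): no bracket -> illegal
(4,3): flips 1 -> legal
(4,5): no bracket -> illegal
(5,3): no bracket -> illegal
(5,4): flips 1 -> legal
W mobility = 7

Answer: B=4 W=7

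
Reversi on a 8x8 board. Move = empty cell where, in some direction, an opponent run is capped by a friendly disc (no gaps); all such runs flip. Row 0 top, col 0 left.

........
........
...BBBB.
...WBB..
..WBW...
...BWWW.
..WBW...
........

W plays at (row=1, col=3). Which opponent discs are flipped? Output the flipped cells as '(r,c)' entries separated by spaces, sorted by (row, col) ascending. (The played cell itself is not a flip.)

Dir NW: first cell '.' (not opp) -> no flip
Dir N: first cell '.' (not opp) -> no flip
Dir NE: first cell '.' (not opp) -> no flip
Dir W: first cell '.' (not opp) -> no flip
Dir E: first cell '.' (not opp) -> no flip
Dir SW: first cell '.' (not opp) -> no flip
Dir S: opp run (2,3) capped by W -> flip
Dir SE: opp run (2,4) (3,5), next='.' -> no flip

Answer: (2,3)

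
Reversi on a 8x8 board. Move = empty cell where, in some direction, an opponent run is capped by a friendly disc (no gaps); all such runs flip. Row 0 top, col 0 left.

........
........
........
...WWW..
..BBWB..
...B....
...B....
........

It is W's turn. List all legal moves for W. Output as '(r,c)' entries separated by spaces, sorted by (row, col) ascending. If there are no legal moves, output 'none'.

(3,1): no bracket -> illegal
(3,2): no bracket -> illegal
(3,6): no bracket -> illegal
(4,1): flips 2 -> legal
(4,6): flips 1 -> legal
(5,1): flips 1 -> legal
(5,2): flips 1 -> legal
(5,4): no bracket -> illegal
(5,5): flips 1 -> legal
(5,6): flips 1 -> legal
(6,2): flips 1 -> legal
(6,4): no bracket -> illegal
(7,2): no bracket -> illegal
(7,3): flips 3 -> legal
(7,4): no bracket -> illegal

Answer: (4,1) (4,6) (5,1) (5,2) (5,5) (5,6) (6,2) (7,3)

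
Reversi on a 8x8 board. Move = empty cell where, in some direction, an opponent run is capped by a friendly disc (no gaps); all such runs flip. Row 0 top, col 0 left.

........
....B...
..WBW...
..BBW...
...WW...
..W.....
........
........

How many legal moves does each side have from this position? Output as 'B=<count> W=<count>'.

-- B to move --
(1,1): flips 1 -> legal
(1,2): flips 1 -> legal
(1,3): no bracket -> illegal
(1,5): flips 1 -> legal
(2,1): flips 1 -> legal
(2,5): flips 1 -> legal
(3,1): no bracket -> illegal
(3,5): flips 1 -> legal
(4,1): no bracket -> illegal
(4,2): no bracket -> illegal
(4,5): flips 1 -> legal
(5,1): no bracket -> illegal
(5,3): flips 1 -> legal
(5,4): flips 4 -> legal
(5,5): flips 1 -> legal
(6,1): no bracket -> illegal
(6,2): no bracket -> illegal
(6,3): no bracket -> illegal
B mobility = 10
-- W to move --
(0,3): no bracket -> illegal
(0,4): flips 1 -> legal
(0,5): no bracket -> illegal
(1,2): flips 1 -> legal
(1,3): flips 2 -> legal
(1,5): no bracket -> illegal
(2,1): flips 1 -> legal
(2,5): no bracket -> illegal
(3,1): flips 2 -> legal
(4,1): no bracket -> illegal
(4,2): flips 2 -> legal
W mobility = 6

Answer: B=10 W=6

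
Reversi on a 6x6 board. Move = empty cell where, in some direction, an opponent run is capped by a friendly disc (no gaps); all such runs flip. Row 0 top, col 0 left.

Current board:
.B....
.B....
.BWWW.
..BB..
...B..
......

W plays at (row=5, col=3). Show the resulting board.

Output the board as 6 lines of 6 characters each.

Place W at (5,3); scan 8 dirs for brackets.
Dir NW: first cell '.' (not opp) -> no flip
Dir N: opp run (4,3) (3,3) capped by W -> flip
Dir NE: first cell '.' (not opp) -> no flip
Dir W: first cell '.' (not opp) -> no flip
Dir E: first cell '.' (not opp) -> no flip
Dir SW: edge -> no flip
Dir S: edge -> no flip
Dir SE: edge -> no flip
All flips: (3,3) (4,3)

Answer: .B....
.B....
.BWWW.
..BW..
...W..
...W..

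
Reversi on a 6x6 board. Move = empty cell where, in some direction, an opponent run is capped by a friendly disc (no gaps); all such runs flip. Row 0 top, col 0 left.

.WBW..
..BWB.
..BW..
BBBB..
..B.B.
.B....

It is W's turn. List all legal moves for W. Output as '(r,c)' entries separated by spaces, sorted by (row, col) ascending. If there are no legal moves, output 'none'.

(0,4): no bracket -> illegal
(0,5): flips 1 -> legal
(1,1): flips 1 -> legal
(1,5): flips 1 -> legal
(2,0): no bracket -> illegal
(2,1): flips 2 -> legal
(2,4): no bracket -> illegal
(2,5): flips 1 -> legal
(3,4): no bracket -> illegal
(3,5): no bracket -> illegal
(4,0): flips 2 -> legal
(4,1): flips 1 -> legal
(4,3): flips 1 -> legal
(4,5): no bracket -> illegal
(5,0): no bracket -> illegal
(5,2): no bracket -> illegal
(5,3): no bracket -> illegal
(5,4): no bracket -> illegal
(5,5): no bracket -> illegal

Answer: (0,5) (1,1) (1,5) (2,1) (2,5) (4,0) (4,1) (4,3)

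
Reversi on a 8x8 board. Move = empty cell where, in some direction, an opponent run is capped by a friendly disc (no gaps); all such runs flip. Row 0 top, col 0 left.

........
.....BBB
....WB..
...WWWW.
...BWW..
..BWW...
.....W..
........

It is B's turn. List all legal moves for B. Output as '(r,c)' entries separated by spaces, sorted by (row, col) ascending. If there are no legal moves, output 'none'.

Answer: (2,3) (4,2) (4,6) (4,7) (5,5) (6,3) (7,6)

Derivation:
(1,3): no bracket -> illegal
(1,4): no bracket -> illegal
(2,2): no bracket -> illegal
(2,3): flips 2 -> legal
(2,6): no bracket -> illegal
(2,7): no bracket -> illegal
(3,2): no bracket -> illegal
(3,7): no bracket -> illegal
(4,2): flips 2 -> legal
(4,6): flips 2 -> legal
(4,7): flips 1 -> legal
(5,5): flips 4 -> legal
(5,6): no bracket -> illegal
(6,2): no bracket -> illegal
(6,3): flips 1 -> legal
(6,4): no bracket -> illegal
(6,6): no bracket -> illegal
(7,4): no bracket -> illegal
(7,5): no bracket -> illegal
(7,6): flips 2 -> legal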